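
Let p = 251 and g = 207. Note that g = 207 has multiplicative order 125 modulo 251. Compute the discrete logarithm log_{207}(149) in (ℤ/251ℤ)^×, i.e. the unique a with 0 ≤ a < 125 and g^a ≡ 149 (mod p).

Baby-step giant-step with m = ceil(sqrt(125)) = 12.
Baby table (207^j mod 251 for j=0..11):
  0:1  1:207  2:179  3:156  4:164  5:63  6:240  7:233
  8:39  9:41  10:204  11:60
Giant step factor: 207^(-12) ≡ 195 (mod 251).
Scan 149·195^i mod 251 for i = 0, 1, …:
  i=0: 149   i=1: 190   i=2: 153   i=3: 217
  i=4: 147   i=5: 51   i=6: 156
Match at i=6, j=3: a = 6·12 + 3 = 75.

75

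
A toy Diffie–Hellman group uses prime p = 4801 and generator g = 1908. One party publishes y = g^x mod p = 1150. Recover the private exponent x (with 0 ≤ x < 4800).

1895

Baby-step giant-step with m = ceil(sqrt(4800)) = 70.
Baby table (1908^j mod 4801 for j=0..69):
  0:1  1:1908  2:1306  3:129  4:1281  5:439  6:2238  7:2015
  8:3820  9:642  10:681  11:3078  12:1201  13:1431  14:3380  15:1297
  16:2161  17:3930  18:4079  19:311  20:2865  21:2882  22:1711  23:4709
  24:2101  25:4674  26:2535  27:2173  28:2821  29:547  30:1859  31:3834
  32:3349  33:4562  34:83  35:4732  36:2776  37:1105  38:701  39:2830
  40:3316  41:4011  42:194  43:475  44:3712  45:1021  46:3663  47:3549
  48:2082  49:2029  50:1726  51:4523  52:2487  53:1808  54:2546  55:3957
  56:2784  57:1966  58:1547  59:3862  60:3962  61:2722  62:3695  63:2192
  64:665  65:1356  66:4310  67:4168  68:2088  69:3875
Giant step factor: 1908^(-70) ≡ 120 (mod 4801).
Scan 1150·120^i mod 4801 for i = 0, 1, …:
  i=0: 1150   i=1: 3572   i=2: 1351   i=3: 3687
  i=4: 748   i=5: 3342   i=6: 2557   i=7: 4377
  i=8: 1931   i=9: 1272     …   i=26: 1644
  i=27: 439
Match at i=27, j=5: x = 27·70 + 5 = 1895.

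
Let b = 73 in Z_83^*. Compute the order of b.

82

The order of 73 must divide p − 1 = 82 = 2 · 41.
Divisors: 1, 2, 41, 82.
Check each in increasing order: 73^1 ≡ 73;  73^2 ≡ 17;  73^41 ≡ 82;  73^82 ≡ 1.
Smallest exponent giving 1 is 82.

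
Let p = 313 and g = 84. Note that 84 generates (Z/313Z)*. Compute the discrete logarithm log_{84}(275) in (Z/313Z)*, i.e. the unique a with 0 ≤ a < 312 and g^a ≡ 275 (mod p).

Baby-step giant-step with m = ceil(sqrt(312)) = 18.
Baby table (84^j mod 313 for j=0..17):
  0:1  1:84  2:170  3:195  4:104  5:285  6:152  7:248
  8:174  9:218  10:158  11:126  12:255  13:136  14:156  15:271
  16:228  17:59
Giant step factor: 84^(-18) ≡ 6 (mod 313).
Scan 275·6^i mod 313 for i = 0, 1, …:
  i=0: 275   i=1: 85   i=2: 197   i=3: 243
  i=4: 206   i=5: 297   i=6: 217   i=7: 50
  i=8: 300   i=9: 235   i=10: 158
Match at i=10, j=10: a = 10·18 + 10 = 190.

190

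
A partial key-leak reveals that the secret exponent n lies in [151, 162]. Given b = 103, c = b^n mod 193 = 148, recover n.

155

Compute 103^151 mod 193 = 47, then multiply by 103 repeatedly:
  103^151=47  103^152=16  103^153=104  103^154=97  103^155=148
Found 148 at exponent 155.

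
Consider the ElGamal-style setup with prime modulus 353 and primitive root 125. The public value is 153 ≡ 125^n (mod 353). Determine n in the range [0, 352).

Baby-step giant-step with m = ceil(sqrt(352)) = 19.
Baby table (125^j mod 353 for j=0..18):
  0:1  1:125  2:93  3:329  4:177  5:239  6:223  7:341
  8:265  9:296  10:288  11:347  12:309  13:148  14:144  15:350
  16:331  17:74  18:72
Giant step factor: 125^(-19) ≡ 117 (mod 353).
Scan 153·117^i mod 353 for i = 0, 1, …:
  i=0: 153   i=1: 251   i=2: 68   i=3: 190
  i=4: 344   i=5: 6   i=6: 349   i=7: 238
  i=8: 312   i=9: 145     …   i=13: 33
  i=14: 331
Match at i=14, j=16: n = 14·19 + 16 = 282.

282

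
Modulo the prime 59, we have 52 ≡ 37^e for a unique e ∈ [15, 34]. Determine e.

Compute 37^15 mod 59 = 50, then multiply by 37 repeatedly:
  37^15=50  37^16=21  37^17=10  37^18=16  37^19=2
  37^20=15  37^21=24  37^22=3  37^23=52
Found 52 at exponent 23.

23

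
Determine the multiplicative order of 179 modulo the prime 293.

292

The order of 179 must divide p − 1 = 292 = 2^2 · 73.
Divisors: 1, 2, 4, 73, 146, 292.
Check each in increasing order: 179^1 ≡ 179;  179^2 ≡ 104;  179^4 ≡ 268;  179^73 ≡ 155;  179^146 ≡ 292;  179^292 ≡ 1.
Smallest exponent giving 1 is 292.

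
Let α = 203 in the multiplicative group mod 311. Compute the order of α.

310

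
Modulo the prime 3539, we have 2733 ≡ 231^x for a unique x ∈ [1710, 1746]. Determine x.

1723

Compute 231^1710 mod 3539 = 2897, then multiply by 231 repeatedly:
  231^1710=2897  231^1711=336  231^1712=3297  231^1713=722  231^1714=449
  231^1715=1088  231^1716=59  231^1717=3012  231^1718=2128  231^1719=3186
  231^1720=3393  231^1721=1664  231^1722=2172  231^1723=2733
Found 2733 at exponent 1723.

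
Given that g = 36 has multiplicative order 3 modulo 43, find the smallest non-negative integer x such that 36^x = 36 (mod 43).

Successive powers of 36 modulo 43:
  36^0=1  36^1=36
So 36^1 ≡ 36 (mod 43), giving x = 1.

1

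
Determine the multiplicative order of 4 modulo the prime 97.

24

The order of 4 must divide p − 1 = 96 = 2^5 · 3.
Divisors: 1, 2, 3, 4, 6, 8, 12, 16, 24, 32, 48, 96.
Check each in increasing order: 4^1 ≡ 4;  4^2 ≡ 16;  4^3 ≡ 64;  4^4 ≡ 62;  4^6 ≡ 22;  4^8 ≡ 61;  4^12 ≡ 96;  4^16 ≡ 35;  4^24 ≡ 1.
Smallest exponent giving 1 is 24.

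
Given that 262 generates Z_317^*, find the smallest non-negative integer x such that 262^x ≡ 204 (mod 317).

70

Baby-step giant-step with m = ceil(sqrt(316)) = 18.
Baby table (262^j mod 317 for j=0..17):
  0:1  1:262  2:172  3:50  4:103  5:41  6:281  7:78
  8:148  9:102  10:96  11:109  12:28  13:45  14:61  15:132
  16:31  17:197
Giant step factor: 262^(-18) ≡ 228 (mod 317).
Scan 204·228^i mod 317 for i = 0, 1, …:
  i=0: 204   i=1: 230   i=2: 135   i=3: 31
Match at i=3, j=16: x = 3·18 + 16 = 70.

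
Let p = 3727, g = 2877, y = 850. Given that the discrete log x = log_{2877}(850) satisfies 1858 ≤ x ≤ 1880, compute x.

Compute 2877^1858 mod 3727 = 2277, then multiply by 2877 repeatedly:
  2877^1858=2277  2877^1859=2590  2877^1860=1157  2877^1861=478  2877^1862=3670
  2877^1863=3726  2877^1864=850
Found 850 at exponent 1864.

1864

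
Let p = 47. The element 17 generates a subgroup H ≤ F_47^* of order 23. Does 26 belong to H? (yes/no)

no

⟨17⟩ has order 23; its elements mod 47 are {1, 2, 3, 4, 6, 7, 8, 9, 12, 14, 16, 17, 18, 21, 24, 25, 27, 28, 32, 34, 36, 37, 42}.
26 is not in this set.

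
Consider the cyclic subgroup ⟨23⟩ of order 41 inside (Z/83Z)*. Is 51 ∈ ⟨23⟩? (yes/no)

yes

51 ∈ ⟨23⟩ iff 51^41 ≡ 1 (mod 83), since |⟨23⟩| = 41.
51^41 mod 83 = 1.
Since 1 = 1, 51 lies in the subgroup.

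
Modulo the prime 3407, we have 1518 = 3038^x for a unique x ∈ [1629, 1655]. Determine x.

1645

Compute 3038^1629 mod 3407 = 1093, then multiply by 3038 repeatedly:
  3038^1629=1093  3038^1630=2116  3038^1631=2806  3038^1632=314  3038^1633=3379
  3038^1634=111  3038^1635=3332  3038^1636=419  3038^1637=2111  3038^1638=1244
  3038^1639=909  3038^1640=1872  3038^1641=853  3038^1642=2094  3038^1643=703
  3038^1644=2932  3038^1645=1518
Found 1518 at exponent 1645.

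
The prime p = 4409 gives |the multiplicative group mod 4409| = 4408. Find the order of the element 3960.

The order of 3960 must divide p − 1 = 4408 = 2^3 · 19 · 29.
Divisors: 1, 2, 4, 8, 19, 29, 38, 58, 76, 116, 152, 232, 551, 1102, 2204, 4408.
Check each in increasing order: 3960^1 ≡ 3960;  3960^2 ≡ 3196;  3960^4 ≡ 3172;  3960^8 ≡ 246;  3960^19 ≡ 2460;  3960^29 ≡ 4148;  3960^38 ≡ 2452;  3960^58 ≡ 1986;  3960^76 ≡ 2837;  3960^116 ≡ 2550;  3960^152 ≡ 2144;  3960^232 ≡ 3634;  3960^551 ≡ 1.
Smallest exponent giving 1 is 551.

551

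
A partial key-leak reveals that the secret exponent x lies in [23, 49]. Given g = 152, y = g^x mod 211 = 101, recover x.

40

Compute 152^23 mod 211 = 159, then multiply by 152 repeatedly:
  152^23=159  152^24=114  152^25=26  152^26=154  152^27=198
  152^28=134  152^29=112  152^30=144  152^31=155  152^32=139
  152^33=28  152^34=36  152^35=197  152^36=193  152^37=7
  152^38=9  152^39=102  152^40=101
Found 101 at exponent 40.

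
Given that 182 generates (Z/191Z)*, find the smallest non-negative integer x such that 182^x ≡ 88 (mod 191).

Successive powers of 182 modulo 191:
  182^0=1  182^1=182  182^2=81  182^3=35  182^4=67  182^5=161
  182^6=79  182^7=53  182^8=96  182^9=91  182^10=136  182^11=113
  182^12=129  182^13=176  182^14=135  182^15=122  182^16=48  182^17=141
  182^18=68  182^19=152  182^20=160  182^21=88
So 182^21 ≡ 88 (mod 191), giving x = 21.

21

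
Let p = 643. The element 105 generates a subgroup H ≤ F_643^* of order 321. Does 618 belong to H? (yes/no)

618 ∈ ⟨105⟩ iff 618^321 ≡ 1 (mod 643), since |⟨105⟩| = 321.
618^321 mod 643 = 642.
Since 642 ≠ 1, 618 does not lie in the subgroup.

no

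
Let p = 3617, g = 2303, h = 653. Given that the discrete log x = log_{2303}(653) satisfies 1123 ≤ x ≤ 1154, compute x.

Compute 2303^1123 mod 3617 = 1779, then multiply by 2303 repeatedly:
  2303^1123=1779  2303^1124=2593  2303^1125=12  2303^1126=2317  2303^1127=976
  2303^1128=1571  2303^1129=1013  2303^1130=3591  2303^1131=1611  2303^1132=2708
  2303^1133=816  2303^1134=2025  2303^1135=1262  2303^1136=1935  2303^1137=161
  2303^1138=1849  2303^1139=1038  2303^1140=3294  2303^1141=1233  2303^1142=254
  2303^1143=2625  2303^1144=1368  2303^1145=97  2303^1146=2754  2303^1147=1861
  2303^1148=3355  2303^1149=653
Found 653 at exponent 1149.

1149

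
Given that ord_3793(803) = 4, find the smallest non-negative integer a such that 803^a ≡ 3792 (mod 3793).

Successive powers of 803 modulo 3793:
  803^0=1  803^1=803  803^2=3792
So 803^2 ≡ 3792 (mod 3793), giving a = 2.

2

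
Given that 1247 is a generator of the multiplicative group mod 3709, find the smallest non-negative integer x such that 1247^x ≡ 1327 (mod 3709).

Baby-step giant-step with m = ceil(sqrt(3708)) = 61.
Baby table (1247^j mod 3709 for j=0..60):
  0:1  1:1247  2:938  3:1351  4:811  5:2469  6:373  7:1506
  8:1228  9:3208  10:2074  11:1105  12:1896  13:1679  14:1837  15:2286
  16:2130  17:466  18:2498  19:3155  20:2745  21:3317  22:764  23:3204
  24:795  25:1062  26:201  27:2144  28:3088  29:794  30:3524  31:2972
  32:793  33:2277  34:2034  35:3151  36:1466  37:3274  38:2778  39:3669
  40:2046  41:3279  42:1595  43:941  44:1383  45:3625  46:2813  47:2806
  48:1495  49:2347  50:308  51:2049  52:3311  53:700  54:1285  55:107
  56:3614  57:223  58:3615  59:1470  60:844
Giant step factor: 1247^(-61) ≡ 756 (mod 3709).
Scan 1327·756^i mod 3709 for i = 0, 1, …:
  i=0: 1327   i=1: 1782   i=2: 825   i=3: 588
  i=4: 3157   i=5: 1805   i=6: 3377   i=7: 1220
  i=8: 2488   i=9: 465     …   i=44: 238
  i=45: 1896
Match at i=45, j=12: x = 45·61 + 12 = 2757.

2757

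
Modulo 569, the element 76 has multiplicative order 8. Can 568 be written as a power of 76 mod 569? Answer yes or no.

⟨76⟩ has order 8; its elements mod 569 are {1, 76, 86, 277, 292, 483, 493, 568}.
568 is in this set.

yes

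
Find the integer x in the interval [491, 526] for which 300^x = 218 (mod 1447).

Compute 300^491 mod 1447 = 1034, then multiply by 300 repeatedly:
  300^491=1034  300^492=542  300^493=536  300^494=183  300^495=1361
  300^496=246  300^497=3  300^498=900  300^499=858  300^500=1281
  300^501=845  300^502=275  300^503=21  300^504=512  300^505=218
Found 218 at exponent 505.

505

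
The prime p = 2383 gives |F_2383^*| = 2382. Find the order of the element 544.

The order of 544 must divide p − 1 = 2382 = 2 · 3 · 397.
Divisors: 1, 2, 3, 6, 397, 794, 1191, 2382.
Check each in increasing order: 544^1 ≡ 544;  544^2 ≡ 444;  544^3 ≡ 853;  544^6 ≡ 794;  544^397 ≡ 1104;  544^794 ≡ 1103;  544^1191 ≡ 2382;  544^2382 ≡ 1.
Smallest exponent giving 1 is 2382.

2382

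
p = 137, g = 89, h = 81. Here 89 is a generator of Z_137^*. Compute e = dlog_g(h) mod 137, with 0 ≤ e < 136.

Successive powers of 89 modulo 137:
  89^0=1  89^1=89  89^2=112  89^3=104  89^4=77  89^5=3
  89^6=130  89^7=62  89^8=38  89^9=94  89^10=9  89^11=116
  89^12=49  89^13=114  89^14=8  89^15=27  89^16=74  89^17=10
  89^18=68  89^19=24  89^20=81
So 89^20 ≡ 81 (mod 137), giving e = 20.

20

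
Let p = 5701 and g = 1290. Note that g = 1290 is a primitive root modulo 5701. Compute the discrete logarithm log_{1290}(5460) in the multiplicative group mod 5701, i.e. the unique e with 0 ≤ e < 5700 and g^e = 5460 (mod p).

4044

Baby-step giant-step with m = ceil(sqrt(5700)) = 76.
Baby table (1290^j mod 5701 for j=0..75):
  0:1  1:1290  2:5109  3:254  4:2703  5:3559  6:1805  7:2442
  8:3228  9:2390  10:4560  11:4669  12:2754  13:937  14:118  15:3994
  16:4257  17:1467  18:5399  19:3789  20:2053  21:3106  22:4638  23:2671
  24:2186  25:3646  26:15  27:2247  28:2522  29:3810  30:638  31:2076
  32:4271  33:2424  34:2812  35:1644  36:5689  37:1623  38:1403  39:2653
  40:1770  41:2900  42:1144  43:4902  44:1171  45:5526  46:2290  47:982
  48:1158  49:158  50:4285  51:3381  52:225  53:5200  54:3624  55:140
  56:3869  57:2635  58:1354  59:2154  60:2273  61:1856  62:5521  63:1541
  64:3942  65:5589  66:3746  67:3593  68:57  69:5118  70:462  71:3076
  72:144  73:3328  74:267  75:2370
Giant step factor: 1290^(-76) ≡ 113 (mod 5701).
Scan 5460·113^i mod 5701 for i = 0, 1, …:
  i=0: 5460   i=1: 1272   i=2: 1211   i=3: 19
  i=4: 2147   i=5: 3169   i=6: 4635   i=7: 4964
  i=8: 2234   i=9: 1598     …   i=52: 4881
  i=53: 4257
Match at i=53, j=16: e = 53·76 + 16 = 4044.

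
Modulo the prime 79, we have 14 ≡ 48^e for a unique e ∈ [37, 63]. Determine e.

63

Compute 48^37 mod 79 = 6, then multiply by 48 repeatedly:
  48^37=6  48^38=51  48^39=78  48^40=31  48^41=66
  48^42=8  48^43=68  48^44=25  48^45=15  48^46=9
  48^47=37  48^48=38  48^49=7  48^50=20  48^51=12
  48^52=23  48^53=77  48^54=62  48^55=53  48^56=16
  48^57=57  48^58=50  48^59=30  48^60=18  48^61=74
  48^62=76  48^63=14
Found 14 at exponent 63.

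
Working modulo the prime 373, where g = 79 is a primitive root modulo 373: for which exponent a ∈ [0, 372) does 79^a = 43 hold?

151

Baby-step giant-step with m = ceil(sqrt(372)) = 20.
Baby table (79^j mod 373 for j=0..19):
  0:1  1:79  2:273  3:306  4:302  5:359  6:13  7:281
  8:192  9:248  10:196  11:191  12:169  13:296  14:258  15:240
  16:310  17:245  18:332  19:118
Giant step factor: 79^(-20) ≡ 124 (mod 373).
Scan 43·124^i mod 373 for i = 0, 1, …:
  i=0: 43   i=1: 110   i=2: 212   i=3: 178
  i=4: 65   i=5: 227   i=6: 173   i=7: 191
Match at i=7, j=11: a = 7·20 + 11 = 151.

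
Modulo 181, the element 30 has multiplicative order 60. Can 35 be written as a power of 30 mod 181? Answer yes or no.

yes

35 ∈ ⟨30⟩ iff 35^60 ≡ 1 (mod 181), since |⟨30⟩| = 60.
35^60 mod 181 = 1.
Since 1 = 1, 35 lies in the subgroup.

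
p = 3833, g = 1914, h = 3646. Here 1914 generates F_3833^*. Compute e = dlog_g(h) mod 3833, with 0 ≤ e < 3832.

1960

Baby-step giant-step with m = ceil(sqrt(3832)) = 62.
Baby table (1914^j mod 3833 for j=0..61):
  0:1  1:1914  2:2881  3:2380  4:1716  5:3376  6:3059  7:1935
  8:912  9:1553  10:1867  11:1082  12:1128  13:1013  14:3217  15:1540
  16:3816  17:1959  18:852  19:1703  20:1492  21:103  22:1659  23:1602
  24:3661  25:430  26:2758  27:771  28:3822  29:1944  30:2806  31:651
  32:289  33:1194  34:848  35:1713  36:1467  37:2082  38:2461  39:3430
  40:2924  41:356  42:2943  43:2225  44:187  45:1449  46:2127  47:432
  48:2753  49:2700  50:916  51:1543  52:1892  53:2936  54:326  55:3018
  56:121  57:1614  58:3631  59:505  60:654  61:2198
Giant step factor: 1914^(-62) ≡ 2101 (mod 3833).
Scan 3646·2101^i mod 3833 for i = 0, 1, …:
  i=0: 3646   i=1: 1912   i=2: 128   i=3: 618
  i=4: 2864   i=5: 3287   i=6: 2754   i=7: 2157
  i=8: 1251   i=9: 2746     …   i=30: 3462
  i=31: 2461
Match at i=31, j=38: e = 31·62 + 38 = 1960.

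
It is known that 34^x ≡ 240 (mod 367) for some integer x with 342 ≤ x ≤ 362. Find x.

Compute 34^342 mod 367 = 107, then multiply by 34 repeatedly:
  34^342=107  34^343=335  34^344=13  34^345=75  34^346=348
  34^347=88  34^348=56  34^349=69  34^350=144  34^351=125
  34^352=213  34^353=269  34^354=338  34^355=115  34^356=240
Found 240 at exponent 356.

356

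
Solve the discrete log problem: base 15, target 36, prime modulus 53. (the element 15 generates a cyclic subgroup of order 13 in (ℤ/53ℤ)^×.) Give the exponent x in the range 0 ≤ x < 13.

Successive powers of 15 modulo 53:
  15^0=1  15^1=15  15^2=13  15^3=36
So 15^3 ≡ 36 (mod 53), giving x = 3.

3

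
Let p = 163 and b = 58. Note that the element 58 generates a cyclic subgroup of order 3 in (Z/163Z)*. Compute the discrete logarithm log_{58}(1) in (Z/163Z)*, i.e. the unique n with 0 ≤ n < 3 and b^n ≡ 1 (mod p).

Successive powers of 58 modulo 163:
  58^0=1
So 58^0 ≡ 1 (mod 163), giving n = 0.

0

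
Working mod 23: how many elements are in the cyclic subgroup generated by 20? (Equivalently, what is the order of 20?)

22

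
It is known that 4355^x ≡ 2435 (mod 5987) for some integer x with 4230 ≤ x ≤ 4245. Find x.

4240

Compute 4355^4230 mod 5987 = 3047, then multiply by 4355 repeatedly:
  4355^4230=3047  4355^4231=2493  4355^4232=2584  4355^4233=3747  4355^4234=3610
  4355^4235=5675  4355^4236=289  4355^4237=1325  4355^4238=4894  4355^4239=5637
  4355^4240=2435
Found 2435 at exponent 4240.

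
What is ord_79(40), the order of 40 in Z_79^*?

The order of 40 must divide p − 1 = 78 = 2 · 3 · 13.
Divisors: 1, 2, 3, 6, 13, 26, 39, 78.
Check each in increasing order: 40^1 ≡ 40;  40^2 ≡ 20;  40^3 ≡ 10;  40^6 ≡ 21;  40^13 ≡ 23;  40^26 ≡ 55;  40^39 ≡ 1.
Smallest exponent giving 1 is 39.

39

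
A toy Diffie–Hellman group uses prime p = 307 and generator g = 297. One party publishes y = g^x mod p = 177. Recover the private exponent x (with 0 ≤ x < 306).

Baby-step giant-step with m = ceil(sqrt(306)) = 18.
Baby table (297^j mod 307 for j=0..17):
  0:1  1:297  2:100  3:228  4:176  5:82  6:101  7:218
  8:276  9:3  10:277  11:300  12:70  13:221  14:246  15:303
  16:40  17:214
Giant step factor: 297^(-18) ≡ 273 (mod 307).
Scan 177·273^i mod 307 for i = 0, 1, …:
  i=0: 177   i=1: 122   i=2: 150   i=3: 119
  i=4: 252   i=5: 28   i=6: 276
Match at i=6, j=8: x = 6·18 + 8 = 116.

116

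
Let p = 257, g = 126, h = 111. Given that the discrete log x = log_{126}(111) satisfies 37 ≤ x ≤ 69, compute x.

Compute 126^37 mod 257 = 230, then multiply by 126 repeatedly:
  126^37=230  126^38=196  126^39=24  126^40=197  126^41=150
  126^42=139  126^43=38  126^44=162  126^45=109  126^46=113
  126^47=103  126^48=128  126^49=194  126^50=29  126^51=56
  126^52=117  126^53=93  126^54=153  126^55=3  126^56=121
  126^57=83  126^58=178  126^59=69  126^60=213  126^61=110
  126^62=239  126^63=45  126^64=16  126^65=217  126^66=100
  126^67=7  126^68=111
Found 111 at exponent 68.

68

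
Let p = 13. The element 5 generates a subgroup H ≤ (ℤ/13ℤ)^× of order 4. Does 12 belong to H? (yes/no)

12 ∈ ⟨5⟩ iff 12^4 ≡ 1 (mod 13), since |⟨5⟩| = 4.
12^4 mod 13 = 1.
Since 1 = 1, 12 lies in the subgroup.

yes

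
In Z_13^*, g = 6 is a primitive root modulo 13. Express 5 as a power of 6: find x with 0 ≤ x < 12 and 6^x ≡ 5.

Successive powers of 6 modulo 13:
  6^0=1  6^1=6  6^2=10  6^3=8  6^4=9  6^5=2
  6^6=12  6^7=7  6^8=3  6^9=5
So 6^9 ≡ 5 (mod 13), giving x = 9.

9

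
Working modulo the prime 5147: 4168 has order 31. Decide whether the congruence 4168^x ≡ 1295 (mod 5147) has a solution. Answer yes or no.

no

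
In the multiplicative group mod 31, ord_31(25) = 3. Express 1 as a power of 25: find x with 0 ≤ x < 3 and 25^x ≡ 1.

Successive powers of 25 modulo 31:
  25^0=1
So 25^0 ≡ 1 (mod 31), giving x = 0.

0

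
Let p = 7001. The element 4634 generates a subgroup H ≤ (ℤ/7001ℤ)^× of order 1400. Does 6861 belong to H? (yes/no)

6861 ∈ ⟨4634⟩ iff 6861^1400 ≡ 1 (mod 7001), since |⟨4634⟩| = 1400.
6861^1400 mod 7001 = 3403.
Since 3403 ≠ 1, 6861 does not lie in the subgroup.

no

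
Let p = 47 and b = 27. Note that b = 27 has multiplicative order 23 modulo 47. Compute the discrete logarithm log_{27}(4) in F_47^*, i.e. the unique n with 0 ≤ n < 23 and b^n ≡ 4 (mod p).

Successive powers of 27 modulo 47:
  27^0=1  27^1=27  27^2=24  27^3=37  27^4=12  27^5=42
  27^6=6  27^7=21  27^8=3  27^9=34  27^10=25  27^11=17
  27^12=36  27^13=32  27^14=18  27^15=16  27^16=9  27^17=8
  27^18=28  27^19=4
So 27^19 ≡ 4 (mod 47), giving n = 19.

19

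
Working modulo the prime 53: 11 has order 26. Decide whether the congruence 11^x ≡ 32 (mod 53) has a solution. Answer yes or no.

no

32 ∈ ⟨11⟩ iff 32^26 ≡ 1 (mod 53), since |⟨11⟩| = 26.
32^26 mod 53 = 52.
Since 52 ≠ 1, 32 does not lie in the subgroup.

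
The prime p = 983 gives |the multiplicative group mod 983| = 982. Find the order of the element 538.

491

The order of 538 must divide p − 1 = 982 = 2 · 491.
Divisors: 1, 2, 491, 982.
Check each in increasing order: 538^1 ≡ 538;  538^2 ≡ 442;  538^491 ≡ 1.
Smallest exponent giving 1 is 491.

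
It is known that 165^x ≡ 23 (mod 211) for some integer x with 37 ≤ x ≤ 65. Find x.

63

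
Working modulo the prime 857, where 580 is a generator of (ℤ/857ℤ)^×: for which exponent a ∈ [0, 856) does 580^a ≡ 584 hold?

616

Baby-step giant-step with m = ceil(sqrt(856)) = 30.
Baby table (580^j mod 857 for j=0..29):
  0:1  1:580  2:456  3:524  4:542  5:698  6:336  7:341
  8:670  9:379  10:428  11:567  12:629  13:595  14:586  15:508
  16:689  17:258  18:522  19:239  20:643  21:145  22:114  23:131
  24:564  25:603  26:84  27:728  28:596  29:309
Giant step factor: 580^(-30) ≡ 849 (mod 857).
Scan 584·849^i mod 857 for i = 0, 1, …:
  i=0: 584   i=1: 470   i=2: 525   i=3: 85
  i=4: 177   i=5: 298   i=6: 187   i=7: 218
  i=8: 827   i=9: 240     …   i=19: 21
  i=20: 689
Match at i=20, j=16: a = 20·30 + 16 = 616.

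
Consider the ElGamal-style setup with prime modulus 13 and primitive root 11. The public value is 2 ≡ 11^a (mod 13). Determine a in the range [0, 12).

7

Successive powers of 11 modulo 13:
  11^0=1  11^1=11  11^2=4  11^3=5  11^4=3  11^5=7
  11^6=12  11^7=2
So 11^7 ≡ 2 (mod 13), giving a = 7.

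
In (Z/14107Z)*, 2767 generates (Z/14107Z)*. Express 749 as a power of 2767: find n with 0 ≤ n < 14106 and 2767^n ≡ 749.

10222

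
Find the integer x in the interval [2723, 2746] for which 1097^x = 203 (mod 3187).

2730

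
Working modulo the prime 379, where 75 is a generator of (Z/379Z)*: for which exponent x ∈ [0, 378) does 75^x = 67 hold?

Baby-step giant-step with m = ceil(sqrt(378)) = 20.
Baby table (75^j mod 379 for j=0..19):
  0:1  1:75  2:319  3:48  4:189  5:152  6:30  7:355
  8:95  9:303  10:364  11:12  12:142  13:38  14:197  15:373
  16:308  17:360  18:91  19:3
Giant step factor: 75^(-20) ≡ 347 (mod 379).
Scan 67·347^i mod 379 for i = 0, 1, …:
  i=0: 67   i=1: 130   i=2: 9   i=3: 91
Match at i=3, j=18: x = 3·20 + 18 = 78.

78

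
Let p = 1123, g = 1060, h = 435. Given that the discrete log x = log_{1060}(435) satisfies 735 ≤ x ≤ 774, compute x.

745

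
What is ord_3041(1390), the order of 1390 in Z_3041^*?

760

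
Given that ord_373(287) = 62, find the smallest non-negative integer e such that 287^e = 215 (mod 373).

Baby-step giant-step with m = ceil(sqrt(62)) = 8.
Baby table (287^j mod 373 for j=0..7):
  0:1  1:287  2:309  3:282  4:366  5:229  6:75  7:264
Giant step factor: 287^(-8) ≡ 236 (mod 373).
Scan 215·236^i mod 373 for i = 0, 1, …:
  i=0: 215   i=1: 12   i=2: 221   i=3: 309
Match at i=3, j=2: e = 3·8 + 2 = 26.

26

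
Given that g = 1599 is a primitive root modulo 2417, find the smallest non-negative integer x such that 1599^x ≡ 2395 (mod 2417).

483

Baby-step giant-step with m = ceil(sqrt(2416)) = 50.
Baby table (1599^j mod 2417 for j=0..49):
  0:1  1:1599  2:2032  3:720  4:788  5:755  6:1162  7:1782
  8:2192  9:358  10:2030  11:2356  12:1558  13:1732  14:2003  15:272
  16:2285  17:1628  18:63  19:1640  20:2332  21:1854  22:1304  23:1642
  24:696  25:1084  26:327  27:801  28:2206  29:991  30:1474  31:351
  32:505  33:217  34:1352  35:1050  36:1552  37:1806  38:1896  39:786
  40:2391  41:1932  42:342  43:616  44:1265  45:2123  46:1209  47:2008
  48:1016  49:360
Giant step factor: 1599^(-50) ≡ 1368 (mod 2417).
Scan 2395·1368^i mod 2417 for i = 0, 1, …:
  i=0: 2395   i=1: 1325   i=2: 2267   i=3: 245
  i=4: 1614   i=5: 1231   i=6: 1776   i=7: 483
  i=8: 903   i=9: 217
Match at i=9, j=33: x = 9·50 + 33 = 483.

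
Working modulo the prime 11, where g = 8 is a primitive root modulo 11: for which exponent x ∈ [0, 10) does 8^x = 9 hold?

Successive powers of 8 modulo 11:
  8^0=1  8^1=8  8^2=9
So 8^2 ≡ 9 (mod 11), giving x = 2.

2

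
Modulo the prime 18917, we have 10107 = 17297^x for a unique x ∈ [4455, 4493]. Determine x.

4472

Compute 17297^4455 mod 18917 = 16713, then multiply by 17297 repeatedly:
  17297^4455=16713  17297^4456=14084  17297^4457=16739  17297^4458=9798  17297^4459=17520
  17297^4460=12017  17297^4461=16970  17297^4462=13918  17297^4463=1904  17297^4464=17908
  17297^4465=7718  17297^4466=977  17297^4467=6288  17297^4468=9703  17297^4469=1167
  17297^4470=1160  17297^4471=12500  17297^4472=10107
Found 10107 at exponent 4472.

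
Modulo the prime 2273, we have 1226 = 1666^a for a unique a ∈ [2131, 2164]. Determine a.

2146

Compute 1666^2131 mod 2273 = 329, then multiply by 1666 repeatedly:
  1666^2131=329  1666^2132=321  1666^2133=631  1666^2134=1120  1666^2135=2060
  1666^2136=2003  1666^2137=234  1666^2138=1161  1666^2139=2176  1666^2140=2054
  1666^2141=1099  1666^2142=1169  1666^2143=1866  1666^2144=1565  1666^2145=159
  1666^2146=1226
Found 1226 at exponent 2146.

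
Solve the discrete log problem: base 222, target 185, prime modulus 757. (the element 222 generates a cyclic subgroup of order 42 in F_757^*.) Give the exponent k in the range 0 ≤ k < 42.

Baby-step giant-step with m = ceil(sqrt(42)) = 7.
Baby table (222^j mod 757 for j=0..6):
  0:1  1:222  2:79  3:127  4:185  5:192  6:232
Giant step factor: 222^(-7) ≡ 730 (mod 757).
Scan 185·730^i mod 757 for i = 0, 1, …:
  i=0: 185
Match at i=0, j=4: k = 0·7 + 4 = 4.

4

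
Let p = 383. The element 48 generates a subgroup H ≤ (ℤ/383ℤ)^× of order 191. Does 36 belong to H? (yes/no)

yes

36 ∈ ⟨48⟩ iff 36^191 ≡ 1 (mod 383), since |⟨48⟩| = 191.
36^191 mod 383 = 1.
Since 1 = 1, 36 lies in the subgroup.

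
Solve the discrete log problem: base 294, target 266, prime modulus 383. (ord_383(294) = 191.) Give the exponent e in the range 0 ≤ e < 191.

41

Baby-step giant-step with m = ceil(sqrt(191)) = 14.
Baby table (294^j mod 383 for j=0..13):
  0:1  1:294  2:261  3:134  4:330  5:121  6:338  7:175
  8:128  9:98  10:87  11:300  12:110  13:168
Giant step factor: 294^(-14) ≡ 51 (mod 383).
Scan 266·51^i mod 383 for i = 0, 1, …:
  i=0: 266   i=1: 161   i=2: 168
Match at i=2, j=13: e = 2·14 + 13 = 41.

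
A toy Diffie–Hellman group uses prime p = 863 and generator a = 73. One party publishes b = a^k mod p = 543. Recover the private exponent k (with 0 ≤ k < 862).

240

Baby-step giant-step with m = ceil(sqrt(862)) = 30.
Baby table (73^j mod 863 for j=0..29):
  0:1  1:73  2:151  3:667  4:363  5:609  6:444  7:481
  8:593  9:139  10:654  11:277  12:372  13:403  14:77  15:443
  16:408  17:442  18:335  19:291  20:531  21:791  22:785  23:347
  24:304  25:617  26:165  27:826  28:751  29:454
Giant step factor: 73^(-30) ≡ 62 (mod 863).
Scan 543·62^i mod 863 for i = 0, 1, …:
  i=0: 543   i=1: 9   i=2: 558   i=3: 76
  i=4: 397   i=5: 450   i=6: 284   i=7: 348
  i=8: 1
Match at i=8, j=0: k = 8·30 + 0 = 240.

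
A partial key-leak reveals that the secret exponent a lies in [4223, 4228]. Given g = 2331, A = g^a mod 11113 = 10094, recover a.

4226

Compute 2331^4223 mod 11113 = 1358, then multiply by 2331 repeatedly:
  2331^4223=1358  2331^4224=9406  2331^4225=10550  2331^4226=10094
Found 10094 at exponent 4226.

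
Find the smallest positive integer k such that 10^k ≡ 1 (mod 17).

16

The order of 10 must divide p − 1 = 16 = 2^4.
Divisors: 1, 2, 4, 8, 16.
Check each in increasing order: 10^1 ≡ 10;  10^2 ≡ 15;  10^4 ≡ 4;  10^8 ≡ 16;  10^16 ≡ 1.
Smallest exponent giving 1 is 16.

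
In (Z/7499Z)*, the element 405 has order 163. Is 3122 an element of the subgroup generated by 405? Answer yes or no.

no

3122 ∈ ⟨405⟩ iff 3122^163 ≡ 1 (mod 7499), since |⟨405⟩| = 163.
3122^163 mod 7499 = 331.
Since 331 ≠ 1, 3122 does not lie in the subgroup.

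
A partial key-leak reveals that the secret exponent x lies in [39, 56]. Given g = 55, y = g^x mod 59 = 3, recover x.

54

Compute 55^39 mod 59 = 31, then multiply by 55 repeatedly:
  55^39=31  55^40=53  55^41=24  55^42=22  55^43=30
  55^44=57  55^45=8  55^46=27  55^47=10  55^48=19
  55^49=42  55^50=9  55^51=23  55^52=26  55^53=14
  55^54=3
Found 3 at exponent 54.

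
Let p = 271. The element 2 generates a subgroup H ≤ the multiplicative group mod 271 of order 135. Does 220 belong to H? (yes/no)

yes

220 ∈ ⟨2⟩ iff 220^135 ≡ 1 (mod 271), since |⟨2⟩| = 135.
220^135 mod 271 = 1.
Since 1 = 1, 220 lies in the subgroup.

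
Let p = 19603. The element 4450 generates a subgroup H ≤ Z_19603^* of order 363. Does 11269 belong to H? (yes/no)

11269 ∈ ⟨4450⟩ iff 11269^363 ≡ 1 (mod 19603), since |⟨4450⟩| = 363.
11269^363 mod 19603 = 1.
Since 1 = 1, 11269 lies in the subgroup.

yes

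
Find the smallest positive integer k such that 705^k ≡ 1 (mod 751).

250

The order of 705 must divide p − 1 = 750 = 2 · 3 · 5^3.
Divisors: 1, 2, 3, 5, 6, 10, 15, 25, 30, 50, 75, 125, 150, 250, 375, 750.
Check each in increasing order: 705^1 ≡ 705;  705^2 ≡ 614;  705^3 ≡ 294;  705^5 ≡ 276;  705^6 ≡ 71;  705^10 ≡ 325;  705^15 ≡ 331;  705^25 ≡ 182;  705^30 ≡ 666;  705^50 ≡ 80;  705^75 ≡ 291;  705^125 ≡ 750;  705^150 ≡ 569;  705^250 ≡ 1.
Smallest exponent giving 1 is 250.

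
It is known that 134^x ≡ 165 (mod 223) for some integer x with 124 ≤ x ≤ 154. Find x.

125

Compute 134^124 mod 223 = 156, then multiply by 134 repeatedly:
  134^124=156  134^125=165
Found 165 at exponent 125.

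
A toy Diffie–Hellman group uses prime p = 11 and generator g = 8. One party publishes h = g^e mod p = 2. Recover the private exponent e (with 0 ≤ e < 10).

7

Successive powers of 8 modulo 11:
  8^0=1  8^1=8  8^2=9  8^3=6  8^4=4  8^5=10
  8^6=3  8^7=2
So 8^7 ≡ 2 (mod 11), giving e = 7.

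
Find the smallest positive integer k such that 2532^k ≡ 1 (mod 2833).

2832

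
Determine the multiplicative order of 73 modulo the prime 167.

The order of 73 must divide p − 1 = 166 = 2 · 83.
Divisors: 1, 2, 83, 166.
Check each in increasing order: 73^1 ≡ 73;  73^2 ≡ 152;  73^83 ≡ 166;  73^166 ≡ 1.
Smallest exponent giving 1 is 166.

166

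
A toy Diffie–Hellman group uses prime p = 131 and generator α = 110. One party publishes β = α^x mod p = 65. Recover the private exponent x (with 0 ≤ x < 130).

Baby-step giant-step with m = ceil(sqrt(130)) = 12.
Baby table (110^j mod 131 for j=0..11):
  0:1  1:110  2:48  3:40  4:77  5:86  6:28  7:67
  8:34  9:72  10:60  11:50
Giant step factor: 110^(-12) ≡ 65 (mod 131).
Scan 65·65^i mod 131 for i = 0, 1, …:
  i=0: 65   i=1: 33   i=2: 49   i=3: 41
  i=4: 45   i=5: 43   i=6: 44   i=7: 109
  i=8: 11   i=9: 60
Match at i=9, j=10: x = 9·12 + 10 = 118.

118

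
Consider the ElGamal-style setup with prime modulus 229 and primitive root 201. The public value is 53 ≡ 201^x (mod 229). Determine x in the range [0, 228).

108

Baby-step giant-step with m = ceil(sqrt(228)) = 16.
Baby table (201^j mod 229 for j=0..15):
  0:1  1:201  2:97  3:32  4:20  5:127  6:108  7:182
  8:171  9:21  10:99  11:205  12:214  13:191  14:148  15:207
Giant step factor: 201^(-16) ≡ 129 (mod 229).
Scan 53·129^i mod 229 for i = 0, 1, …:
  i=0: 53   i=1: 196   i=2: 94   i=3: 218
  i=4: 184   i=5: 149   i=6: 214
Match at i=6, j=12: x = 6·16 + 12 = 108.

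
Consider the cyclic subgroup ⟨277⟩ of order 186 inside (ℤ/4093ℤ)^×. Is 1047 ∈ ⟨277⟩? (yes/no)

yes

1047 ∈ ⟨277⟩ iff 1047^186 ≡ 1 (mod 4093), since |⟨277⟩| = 186.
1047^186 mod 4093 = 1.
Since 1 = 1, 1047 lies in the subgroup.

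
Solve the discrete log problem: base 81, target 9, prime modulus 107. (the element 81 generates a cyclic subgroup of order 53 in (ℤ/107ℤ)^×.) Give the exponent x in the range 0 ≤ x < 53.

27

Successive powers of 81 modulo 107:
  81^0=1  81^1=81  81^2=34  81^3=79  81^4=86  81^5=11
  81^6=35  81^7=53  81^8=13  81^9=90  81^10=14  81^11=64
  81^12=48  81^13=36  81^14=27  81^15=47  81^16=62  81^17=100
  81^18=75  81^19=83  81^20=89  81^21=40  81^22=30  81^23=76
  81^24=57  81^25=16  81^26=12  81^27=9
So 81^27 ≡ 9 (mod 107), giving x = 27.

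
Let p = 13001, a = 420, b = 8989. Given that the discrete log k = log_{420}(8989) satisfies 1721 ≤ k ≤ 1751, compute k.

Compute 420^1721 mod 13001 = 981, then multiply by 420 repeatedly:
  420^1721=981  420^1722=8989
Found 8989 at exponent 1722.

1722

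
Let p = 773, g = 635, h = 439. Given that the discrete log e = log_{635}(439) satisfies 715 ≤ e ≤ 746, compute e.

736

Compute 635^715 mod 773 = 766, then multiply by 635 repeatedly:
  635^715=766  635^716=193  635^717=421  635^718=650  635^719=741
  635^720=551  635^721=489  635^722=542  635^723=185  635^724=752
  635^725=579  635^726=490  635^727=404  635^728=677  635^729=107
  635^730=694  635^731=80  635^732=555  635^733=710  635^734=191
  635^735=697  635^736=439
Found 439 at exponent 736.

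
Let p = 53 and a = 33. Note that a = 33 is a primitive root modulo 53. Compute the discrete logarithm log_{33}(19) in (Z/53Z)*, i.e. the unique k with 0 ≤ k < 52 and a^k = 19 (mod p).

Baby-step giant-step with m = ceil(sqrt(52)) = 8.
Baby table (33^j mod 53 for j=0..7):
  0:1  1:33  2:29  3:3  4:46  5:34  6:9  7:32
Giant step factor: 33^(-8) ≡ 13 (mod 53).
Scan 19·13^i mod 53 for i = 0, 1, …:
  i=0: 19   i=1: 35   i=2: 31   i=3: 32
Match at i=3, j=7: k = 3·8 + 7 = 31.

31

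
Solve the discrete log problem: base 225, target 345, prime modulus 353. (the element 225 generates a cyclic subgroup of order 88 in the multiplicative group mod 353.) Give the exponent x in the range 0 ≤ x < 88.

Successive powers of 225 modulo 353:
  225^0=1  225^1=225  225^2=146  225^3=21  225^4=136  225^5=242
  225^6=88  225^7=32  225^8=140  225^9=83  225^10=319  225^11=116
  225^12=331  225^13=345
So 225^13 ≡ 345 (mod 353), giving x = 13.

13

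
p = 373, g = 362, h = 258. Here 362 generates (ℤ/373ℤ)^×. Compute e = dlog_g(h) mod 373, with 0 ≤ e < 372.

302

Baby-step giant-step with m = ceil(sqrt(372)) = 20.
Baby table (362^j mod 373 for j=0..19):
  0:1  1:362  2:121  3:161  4:94  5:85  6:184  7:214
  8:257  9:157  10:138  11:347  12:286  13:211  14:290  15:167
  16:28  17:65  18:31  19:32
Giant step factor: 362^(-20) ≡ 302 (mod 373).
Scan 258·302^i mod 373 for i = 0, 1, …:
  i=0: 258   i=1: 332   i=2: 300   i=3: 334
  i=4: 158   i=5: 345   i=6: 123   i=7: 219
  i=8: 117   i=9: 272     …   i=14: 303
  i=15: 121
Match at i=15, j=2: e = 15·20 + 2 = 302.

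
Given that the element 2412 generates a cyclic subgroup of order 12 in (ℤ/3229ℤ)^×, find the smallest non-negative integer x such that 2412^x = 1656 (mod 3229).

5

Successive powers of 2412 modulo 3229:
  2412^0=1  2412^1=2412  2412^2=2315  2412^3=839  2412^4=2314  2412^5=1656
So 2412^5 ≡ 1656 (mod 3229), giving x = 5.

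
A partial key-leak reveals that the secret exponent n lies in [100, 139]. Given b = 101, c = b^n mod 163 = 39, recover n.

104

Compute 101^100 mod 163 = 74, then multiply by 101 repeatedly:
  101^100=74  101^101=139  101^102=21  101^103=2  101^104=39
Found 39 at exponent 104.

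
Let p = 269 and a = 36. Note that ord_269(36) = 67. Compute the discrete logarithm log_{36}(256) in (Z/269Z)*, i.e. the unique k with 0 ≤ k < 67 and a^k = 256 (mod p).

11

Baby-step giant-step with m = ceil(sqrt(67)) = 9.
Baby table (36^j mod 269 for j=0..8):
  0:1  1:36  2:220  3:119  4:249  5:87  6:173  7:41
  8:131
Giant step factor: 36^(-9) ≡ 190 (mod 269).
Scan 256·190^i mod 269 for i = 0, 1, …:
  i=0: 256   i=1: 220
Match at i=1, j=2: k = 1·9 + 2 = 11.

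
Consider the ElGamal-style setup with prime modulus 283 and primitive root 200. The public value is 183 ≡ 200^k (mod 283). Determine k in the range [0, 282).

Baby-step giant-step with m = ceil(sqrt(282)) = 17.
Baby table (200^j mod 283 for j=0..16):
  0:1  1:200  2:97  3:156  4:70  5:133  6:281  7:166
  8:89  9:254  10:143  11:17  12:4  13:234  14:105  15:58
  16:280
Giant step factor: 200^(-17) ≡ 258 (mod 283).
Scan 183·258^i mod 283 for i = 0, 1, …:
  i=0: 183   i=1: 236   i=2: 43   i=3: 57
  i=4: 273   i=5: 250   i=6: 259   i=7: 34
  i=8: 282   i=9: 25     …   i=15: 6
  i=16: 133
Match at i=16, j=5: k = 16·17 + 5 = 277.

277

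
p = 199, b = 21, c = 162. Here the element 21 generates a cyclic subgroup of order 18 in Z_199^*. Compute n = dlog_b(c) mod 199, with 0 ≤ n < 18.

16

Successive powers of 21 modulo 199:
  21^0=1  21^1=21  21^2=43  21^3=107  21^4=58  21^5=24
  21^6=106  21^7=37  21^8=180  21^9=198  21^10=178  21^11=156
  21^12=92  21^13=141  21^14=175  21^15=93  21^16=162
So 21^16 ≡ 162 (mod 199), giving n = 16.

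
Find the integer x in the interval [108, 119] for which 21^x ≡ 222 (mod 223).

111

Compute 21^108 mod 223 = 17, then multiply by 21 repeatedly:
  21^108=17  21^109=134  21^110=138  21^111=222
Found 222 at exponent 111.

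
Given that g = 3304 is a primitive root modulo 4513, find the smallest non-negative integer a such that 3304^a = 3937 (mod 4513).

3864

Baby-step giant-step with m = ceil(sqrt(4512)) = 68.
Baby table (3304^j mod 4513 for j=0..67):
  0:1  1:3304  2:3982  3:1133  4:2155  5:3119  6:1997  7:82
  8:148  9:1588  10:2646  11:703  12:3030  13:1286  14:2211  15:3110
  16:3852  17:348  18:3490  19:245  20:1653  21:782  22:2292  23:4467
  24:1458  25:1861  26:2038  27:156  28:942  29:2911  30:741  31:2218
  32:3673  33:135  34:3766  35:523  36:4026  37:2093  38:1356  39:3328
  40:2044  41:1928  42:2269  43:683  44:132  45:2880  46:2116  47:627
  48:141  49:1025  50:1850  51:1798  52:1484  53:2018  54:1771  55:2536
  56:2816  57:2771  58:3020  59:4350  60:3008  61:806  62:354  63:749
  64:1572  65:3938  66:173  67:2954
Giant step factor: 3304^(-68) ≡ 3339 (mod 4513).
Scan 3937·3339^i mod 4513 for i = 0, 1, …:
  i=0: 3937   i=1: 3787   i=2: 3880   i=3: 3010
  i=4: 4452   i=5: 3919   i=6: 2354   i=7: 2873
  i=8: 2822   i=9: 4027     …   i=55: 3465
  i=56: 2816
Match at i=56, j=56: a = 56·68 + 56 = 3864.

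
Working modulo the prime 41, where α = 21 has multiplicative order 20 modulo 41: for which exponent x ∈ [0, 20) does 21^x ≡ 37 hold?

8

Successive powers of 21 modulo 41:
  21^0=1  21^1=21  21^2=31  21^3=36  21^4=18  21^5=9
  21^6=25  21^7=33  21^8=37
So 21^8 ≡ 37 (mod 41), giving x = 8.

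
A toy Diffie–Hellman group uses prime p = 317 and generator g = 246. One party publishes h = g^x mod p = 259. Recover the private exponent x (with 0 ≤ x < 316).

288

Baby-step giant-step with m = ceil(sqrt(316)) = 18.
Baby table (246^j mod 317 for j=0..17):
  0:1  1:246  2:286  3:299  4:10  5:241  6:7  7:137
  8:100  9:191  10:70  11:102  12:49  13:8  14:66  15:69
  16:173  17:80
Giant step factor: 246^(-18) ≡ 61 (mod 317).
Scan 259·61^i mod 317 for i = 0, 1, …:
  i=0: 259   i=1: 266   i=2: 59   i=3: 112
  i=4: 175   i=5: 214   i=6: 57   i=7: 307
  i=8: 24   i=9: 196     …   i=15: 26
  i=16: 1
Match at i=16, j=0: x = 16·18 + 0 = 288.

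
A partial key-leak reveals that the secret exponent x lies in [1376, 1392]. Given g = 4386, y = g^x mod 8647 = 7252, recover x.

1376

Compute 4386^1376 mod 8647 = 7252, then multiply by 4386 repeatedly:
  4386^1376=7252
Found 7252 at exponent 1376.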